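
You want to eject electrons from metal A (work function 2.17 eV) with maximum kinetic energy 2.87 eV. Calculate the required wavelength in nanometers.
246.00 nm

From Einstein's equation: KE_max = hc/λ - φ

Rearranging for λ:
hc/λ = KE_max + φ
λ = hc/(KE_max + φ)

Required photon energy:
E_photon = KE_max + φ = 2.87 + 2.17 = 5.04 eV

Required wavelength:
λ = hc/E_photon = (6.626×10⁻³⁴)(3×10⁸) / (5.04 × 1.602×10⁻¹⁹)
λ = 246.00 nm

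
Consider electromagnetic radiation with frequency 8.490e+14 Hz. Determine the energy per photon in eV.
3.5112 eV

Using E = hf:

E = hf = (6.626×10⁻³⁴ J·s)(8.490e+14 Hz)
E = 3.5112 eV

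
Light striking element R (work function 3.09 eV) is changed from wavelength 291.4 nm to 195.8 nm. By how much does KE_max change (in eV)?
2.0774 eV

Using Einstein's equation: KE_max = hc/λ - φ

For λ₁ = 291.4 nm:
KE₁ = hc/λ₁ - φ = 4.2548 - 3.09 = 1.1648 eV

For λ₂ = 195.8 nm:
KE₂ = hc/λ₂ - φ = 6.3322 - 3.09 = 3.2422 eV

Change in KE:
ΔKE = KE₂ - KE₁ = 3.2422 - 1.1648 = 2.0774 eV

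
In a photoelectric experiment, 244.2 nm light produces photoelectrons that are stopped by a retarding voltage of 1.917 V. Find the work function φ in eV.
3.16 eV

The stopping potential gives the maximum kinetic energy: KE_max = eV_s = 1.917 eV

From Einstein's photoelectric equation: KE_max = hc/λ - φ
Rearranging: φ = hc/λ - KE_max

Calculate photon energy:
E_photon = hc/λ = (6.626×10⁻³⁴ J·s)(3×10⁸ m/s) / (244.2×10⁻⁹ m) = 5.0772 eV

Therefore:
φ = 5.0772 - 1.917 = 3.16 eV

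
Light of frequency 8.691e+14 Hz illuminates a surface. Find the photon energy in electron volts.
3.5943 eV

Using E = hf:

E = hf = (6.626×10⁻³⁴ J·s)(8.691e+14 Hz)
E = 3.5943 eV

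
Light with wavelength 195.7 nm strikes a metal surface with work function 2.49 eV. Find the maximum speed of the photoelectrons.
1.1630e+06 m/s

First, find the maximum kinetic energy:
E_photon = hc/λ = 6.3354 eV
KE_max = E_photon - φ = 6.3354 - 2.49 = 3.8454 eV

Convert to Joules: KE_max = 3.8454 × 1.602×10⁻¹⁹ J = 6.1610e-19 J

Then use KE = ½mv² to find velocity:
v = √(2·KE/m) = √(2 × 6.1610e-19 J / 9.109e-31 kg)
v = 1.1630e+06 m/s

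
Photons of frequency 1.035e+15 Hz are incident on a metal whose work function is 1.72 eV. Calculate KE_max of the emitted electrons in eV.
2.5604 eV

Using Einstein's photoelectric equation: KE_max = hf - φ

First, calculate the photon energy:
E_photon = hf = (6.626×10⁻³⁴ J·s)(1.035e+15 Hz)
E_photon = 4.2804 eV

Then, the maximum kinetic energy:
KE_max = E_photon - φ = 4.2804 eV - 1.72 eV = 2.5604 eV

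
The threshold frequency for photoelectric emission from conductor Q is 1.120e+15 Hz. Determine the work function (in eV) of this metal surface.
4.63 eV

At the threshold frequency, photon energy equals work function:
φ = hf₀

Calculating:
φ = (6.626×10⁻³⁴ J·s)(1.120e+15 Hz)
φ = 4.63 eV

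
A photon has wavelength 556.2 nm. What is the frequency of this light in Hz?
5.3900e+14 Hz

Using the wave equation: c = fλ

Solving for frequency:
f = c/λ = (3×10⁸ m/s) / (556.2×10⁻⁹ m)
f = 5.3900e+14 Hz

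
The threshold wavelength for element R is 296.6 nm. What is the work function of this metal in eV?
4.18 eV

At the threshold wavelength, photon energy equals work function:
φ = hc/λ₀

Calculating:
φ = (6.626×10⁻³⁴ J·s)(3×10⁸ m/s) / (296.6×10⁻⁹ m)
φ = 4.18 eV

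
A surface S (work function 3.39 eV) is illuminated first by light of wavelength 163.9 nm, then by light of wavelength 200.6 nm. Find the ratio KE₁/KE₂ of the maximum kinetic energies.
1.4959

Using Einstein's equation: KE_max = hc/λ - φ

For λ₁ = 163.9 nm:
E₁ = hc/λ₁ = 7.5646 eV
KE₁ = E₁ - φ = 7.5646 - 3.39 = 4.1746 eV

For λ₂ = 200.6 nm:
E₂ = hc/λ₂ = 6.1807 eV
KE₂ = E₂ - φ = 6.1807 - 3.39 = 2.7907 eV

Ratio: KE₁/KE₂ = 4.1746/2.7907 = 1.4959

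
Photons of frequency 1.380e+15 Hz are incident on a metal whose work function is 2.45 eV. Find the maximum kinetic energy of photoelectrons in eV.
3.2572 eV

Using Einstein's photoelectric equation: KE_max = hf - φ

First, calculate the photon energy:
E_photon = hf = (6.626×10⁻³⁴ J·s)(1.380e+15 Hz)
E_photon = 5.7072 eV

Then, the maximum kinetic energy:
KE_max = E_photon - φ = 5.7072 eV - 2.45 eV = 3.2572 eV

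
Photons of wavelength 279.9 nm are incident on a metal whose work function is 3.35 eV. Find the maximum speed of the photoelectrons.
6.1625e+05 m/s

First, find the maximum kinetic energy:
E_photon = hc/λ = 4.4296 eV
KE_max = E_photon - φ = 4.4296 - 3.35 = 1.0796 eV

Convert to Joules: KE_max = 1.0796 × 1.602×10⁻¹⁹ J = 1.7297e-19 J

Then use KE = ½mv² to find velocity:
v = √(2·KE/m) = √(2 × 1.7297e-19 J / 9.109e-31 kg)
v = 6.1625e+05 m/s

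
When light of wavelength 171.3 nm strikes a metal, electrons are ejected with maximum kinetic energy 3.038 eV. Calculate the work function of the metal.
4.20 eV

From Einstein's photoelectric equation: KE_max = hf - φ = hc/λ - φ

Rearranging for φ:
φ = hc/λ - KE_max

Calculate photon energy:
E_photon = hc/λ = 7.2378 eV

Therefore:
φ = 7.2378 - 3.038 = 4.20 eV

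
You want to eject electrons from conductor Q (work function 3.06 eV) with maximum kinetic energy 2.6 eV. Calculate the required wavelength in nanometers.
219.05 nm

From Einstein's equation: KE_max = hc/λ - φ

Rearranging for λ:
hc/λ = KE_max + φ
λ = hc/(KE_max + φ)

Required photon energy:
E_photon = KE_max + φ = 2.6 + 3.06 = 5.66 eV

Required wavelength:
λ = hc/E_photon = (6.626×10⁻³⁴)(3×10⁸) / (5.66 × 1.602×10⁻¹⁹)
λ = 219.05 nm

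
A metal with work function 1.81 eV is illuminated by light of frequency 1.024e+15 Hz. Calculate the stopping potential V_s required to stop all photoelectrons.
2.4249 V

The stopping potential V_s satisfies: eV_s = KE_max

First, find KE_max using Einstein's equation:
E_photon = hf = (6.626×10⁻³⁴ J·s)(1.024e+15 Hz) = 4.2349 eV
KE_max = E_photon - φ = 4.2349 - 1.81 = 2.4249 eV

Since eV_s = KE_max:
V_s = KE_max/e = 2.4249 V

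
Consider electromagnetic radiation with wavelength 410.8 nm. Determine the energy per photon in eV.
3.0181 eV

Using E = hf = hc/λ:

E = hc/λ = (6.626×10⁻³⁴ J·s)(3×10⁸ m/s) / (410.8×10⁻⁹ m)
E = 3.0181 eV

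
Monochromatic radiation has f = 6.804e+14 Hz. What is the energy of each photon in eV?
2.8139 eV

Using E = hf:

E = hf = (6.626×10⁻³⁴ J·s)(6.804e+14 Hz)
E = 2.8139 eV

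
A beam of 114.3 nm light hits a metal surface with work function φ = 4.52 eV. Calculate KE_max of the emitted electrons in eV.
6.3273 eV

Using Einstein's photoelectric equation: KE_max = hf - φ = hc/λ - φ

First, calculate the photon energy:
E_photon = hc/λ = (6.626×10⁻³⁴ J·s)(3×10⁸ m/s) / (114.3×10⁻⁹ m)
E_photon = 10.8473 eV

Then, the maximum kinetic energy:
KE_max = E_photon - φ = 10.8473 eV - 4.52 eV = 6.3273 eV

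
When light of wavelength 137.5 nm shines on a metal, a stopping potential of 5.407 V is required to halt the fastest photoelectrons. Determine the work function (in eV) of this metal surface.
3.61 eV

The stopping potential gives the maximum kinetic energy: KE_max = eV_s = 5.407 eV

From Einstein's photoelectric equation: KE_max = hc/λ - φ
Rearranging: φ = hc/λ - KE_max

Calculate photon energy:
E_photon = hc/λ = (6.626×10⁻³⁴ J·s)(3×10⁸ m/s) / (137.5×10⁻⁹ m) = 9.0170 eV

Therefore:
φ = 9.0170 - 5.407 = 3.61 eV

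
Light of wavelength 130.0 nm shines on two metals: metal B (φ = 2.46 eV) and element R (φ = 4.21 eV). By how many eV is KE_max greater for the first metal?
1.7500 eV

Using KE_max = hc/λ - φ for each metal:

Photon energy: E = hc/λ = 9.5372 eV

For metal B (φ₁ = 2.46 eV):
KE₁ = E - φ₁ = 9.5372 - 2.46 = 7.0772 eV

For element R (φ₂ = 4.21 eV):
KE₂ = E - φ₂ = 9.5372 - 4.21 = 5.3272 eV

Difference:
ΔKE = KE₁ - KE₂ = 7.0772 - 5.3272 = 1.7500 eV

Note: The difference equals the difference in work functions: 4.21 - 2.46 = 1.75 eV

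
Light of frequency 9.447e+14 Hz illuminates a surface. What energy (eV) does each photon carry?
3.9070 eV

Using E = hf:

E = hf = (6.626×10⁻³⁴ J·s)(9.447e+14 Hz)
E = 3.9070 eV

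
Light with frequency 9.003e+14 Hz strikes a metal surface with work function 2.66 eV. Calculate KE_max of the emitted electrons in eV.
1.0633 eV

Using Einstein's photoelectric equation: KE_max = hf - φ

First, calculate the photon energy:
E_photon = hf = (6.626×10⁻³⁴ J·s)(9.003e+14 Hz)
E_photon = 3.7233 eV

Then, the maximum kinetic energy:
KE_max = E_photon - φ = 3.7233 eV - 2.66 eV = 1.0633 eV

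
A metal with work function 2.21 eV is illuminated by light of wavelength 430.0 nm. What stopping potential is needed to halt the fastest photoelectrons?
0.6734 V

The stopping potential V_s satisfies: eV_s = KE_max

First, find KE_max using Einstein's equation:
E_photon = hc/λ = 2.8834 eV
KE_max = E_photon - φ = 2.8834 - 2.21 = 0.6734 eV

Since eV_s = KE_max:
V_s = KE_max/e = 0.6734 V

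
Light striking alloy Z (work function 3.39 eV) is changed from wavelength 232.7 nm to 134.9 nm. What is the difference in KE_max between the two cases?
3.8628 eV

Using Einstein's equation: KE_max = hc/λ - φ

For λ₁ = 232.7 nm:
KE₁ = hc/λ₁ - φ = 5.3281 - 3.39 = 1.9381 eV

For λ₂ = 134.9 nm:
KE₂ = hc/λ₂ - φ = 9.1908 - 3.39 = 5.8008 eV

Change in KE:
ΔKE = KE₂ - KE₁ = 5.8008 - 1.9381 = 3.8628 eV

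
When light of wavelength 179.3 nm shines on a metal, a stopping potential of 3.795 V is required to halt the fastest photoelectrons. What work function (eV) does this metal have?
3.12 eV

The stopping potential gives the maximum kinetic energy: KE_max = eV_s = 3.795 eV

From Einstein's photoelectric equation: KE_max = hc/λ - φ
Rearranging: φ = hc/λ - KE_max

Calculate photon energy:
E_photon = hc/λ = (6.626×10⁻³⁴ J·s)(3×10⁸ m/s) / (179.3×10⁻⁹ m) = 6.9149 eV

Therefore:
φ = 6.9149 - 3.795 = 3.12 eV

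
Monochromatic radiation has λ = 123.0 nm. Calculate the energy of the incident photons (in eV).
10.0800 eV

Using E = hf = hc/λ:

E = hc/λ = (6.626×10⁻³⁴ J·s)(3×10⁸ m/s) / (123.0×10⁻⁹ m)
E = 10.0800 eV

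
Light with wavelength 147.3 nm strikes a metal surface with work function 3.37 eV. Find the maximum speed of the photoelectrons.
1.3324e+06 m/s

First, find the maximum kinetic energy:
E_photon = hc/λ = 8.4171 eV
KE_max = E_photon - φ = 8.4171 - 3.37 = 5.0471 eV

Convert to Joules: KE_max = 5.0471 × 1.602×10⁻¹⁹ J = 8.0864e-19 J

Then use KE = ½mv² to find velocity:
v = √(2·KE/m) = √(2 × 8.0864e-19 J / 9.109e-31 kg)
v = 1.3324e+06 m/s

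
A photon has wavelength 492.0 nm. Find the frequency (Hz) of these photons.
6.0933e+14 Hz

Using the wave equation: c = fλ

Solving for frequency:
f = c/λ = (3×10⁸ m/s) / (492.0×10⁻⁹ m)
f = 6.0933e+14 Hz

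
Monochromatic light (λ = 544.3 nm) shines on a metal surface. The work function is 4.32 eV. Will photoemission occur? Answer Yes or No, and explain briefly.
No

For photoemission, the photon energy must exceed the work function.

Photon energy: E = hc/λ = 2.2779 eV
Work function: φ = 4.32 eV

Since E_photon (2.2779 eV) < φ (4.32 eV), photoemission will NOT occur.
The threshold wavelength is λ₀ = hc/φ = 287.0 nm.
Since 544.3 nm > 287.0 nm, the photons lack sufficient energy.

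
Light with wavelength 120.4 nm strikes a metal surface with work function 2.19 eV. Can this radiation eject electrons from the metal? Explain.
Yes

For photoemission, the photon energy must exceed the work function.

Photon energy: E = hc/λ = 10.2977 eV
Work function: φ = 2.19 eV

Since E_photon (10.2977 eV) > φ (2.19 eV), photoemission WILL occur.
The threshold wavelength is λ₀ = hc/φ = 566.1 nm.
Since 120.4 nm < 566.1 nm, the light has sufficient energy.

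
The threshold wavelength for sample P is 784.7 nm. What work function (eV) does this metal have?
1.58 eV

At the threshold wavelength, photon energy equals work function:
φ = hc/λ₀

Calculating:
φ = (6.626×10⁻³⁴ J·s)(3×10⁸ m/s) / (784.7×10⁻⁹ m)
φ = 1.58 eV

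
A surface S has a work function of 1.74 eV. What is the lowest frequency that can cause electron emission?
4.2073e+14 Hz

The threshold frequency is when the photon energy equals the work function:
hf₀ = φ

Solving for f₀:
f₀ = φ/h = (1.74 eV × 1.602×10⁻¹⁹ J/eV) / (6.626×10⁻³⁴ J·s)
f₀ = 4.2073e+14 Hz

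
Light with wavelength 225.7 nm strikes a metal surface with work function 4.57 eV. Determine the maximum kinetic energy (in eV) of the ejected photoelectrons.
0.9233 eV

Using Einstein's photoelectric equation: KE_max = hf - φ = hc/λ - φ

First, calculate the photon energy:
E_photon = hc/λ = (6.626×10⁻³⁴ J·s)(3×10⁸ m/s) / (225.7×10⁻⁹ m)
E_photon = 5.4933 eV

Then, the maximum kinetic energy:
KE_max = E_photon - φ = 5.4933 eV - 4.57 eV = 0.9233 eV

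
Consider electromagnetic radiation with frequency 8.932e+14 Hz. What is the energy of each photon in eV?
3.6940 eV

Using E = hf:

E = hf = (6.626×10⁻³⁴ J·s)(8.932e+14 Hz)
E = 3.6940 eV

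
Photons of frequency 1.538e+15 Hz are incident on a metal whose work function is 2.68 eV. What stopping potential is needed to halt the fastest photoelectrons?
3.6807 V

The stopping potential V_s satisfies: eV_s = KE_max

First, find KE_max using Einstein's equation:
E_photon = hf = (6.626×10⁻³⁴ J·s)(1.538e+15 Hz) = 6.3607 eV
KE_max = E_photon - φ = 6.3607 - 2.68 = 3.6807 eV

Since eV_s = KE_max:
V_s = KE_max/e = 3.6807 V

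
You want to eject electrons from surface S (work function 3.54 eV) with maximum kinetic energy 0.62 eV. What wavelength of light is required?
298.04 nm

From Einstein's equation: KE_max = hc/λ - φ

Rearranging for λ:
hc/λ = KE_max + φ
λ = hc/(KE_max + φ)

Required photon energy:
E_photon = KE_max + φ = 0.62 + 3.54 = 4.16 eV

Required wavelength:
λ = hc/E_photon = (6.626×10⁻³⁴)(3×10⁸) / (4.16 × 1.602×10⁻¹⁹)
λ = 298.04 nm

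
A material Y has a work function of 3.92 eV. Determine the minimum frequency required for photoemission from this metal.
9.4785e+14 Hz

The threshold frequency is when the photon energy equals the work function:
hf₀ = φ

Solving for f₀:
f₀ = φ/h = (3.92 eV × 1.602×10⁻¹⁹ J/eV) / (6.626×10⁻³⁴ J·s)
f₀ = 9.4785e+14 Hz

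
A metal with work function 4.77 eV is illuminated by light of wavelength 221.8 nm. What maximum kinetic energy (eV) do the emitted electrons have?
0.8199 eV

Using Einstein's photoelectric equation: KE_max = hf - φ = hc/λ - φ

First, calculate the photon energy:
E_photon = hc/λ = (6.626×10⁻³⁴ J·s)(3×10⁸ m/s) / (221.8×10⁻⁹ m)
E_photon = 5.5899 eV

Then, the maximum kinetic energy:
KE_max = E_photon - φ = 5.5899 eV - 4.77 eV = 0.8199 eV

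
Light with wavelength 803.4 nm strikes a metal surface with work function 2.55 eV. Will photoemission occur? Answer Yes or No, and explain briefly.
No

For photoemission, the photon energy must exceed the work function.

Photon energy: E = hc/λ = 1.5432 eV
Work function: φ = 2.55 eV

Since E_photon (1.5432 eV) < φ (2.55 eV), photoemission will NOT occur.
The threshold wavelength is λ₀ = hc/φ = 486.2 nm.
Since 803.4 nm > 486.2 nm, the photons lack sufficient energy.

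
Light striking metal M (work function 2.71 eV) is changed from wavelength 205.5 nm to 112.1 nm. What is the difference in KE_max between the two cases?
5.0268 eV

Using Einstein's equation: KE_max = hc/λ - φ

For λ₁ = 205.5 nm:
KE₁ = hc/λ₁ - φ = 6.0333 - 2.71 = 3.3233 eV

For λ₂ = 112.1 nm:
KE₂ = hc/λ₂ - φ = 11.0601 - 2.71 = 8.3501 eV

Change in KE:
ΔKE = KE₂ - KE₁ = 8.3501 - 3.3233 = 5.0268 eV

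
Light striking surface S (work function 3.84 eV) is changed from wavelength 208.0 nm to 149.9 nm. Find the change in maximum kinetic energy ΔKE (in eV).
2.3103 eV

Using Einstein's equation: KE_max = hc/λ - φ

For λ₁ = 208.0 nm:
KE₁ = hc/λ₁ - φ = 5.9608 - 3.84 = 2.1208 eV

For λ₂ = 149.9 nm:
KE₂ = hc/λ₂ - φ = 8.2711 - 3.84 = 4.4311 eV

Change in KE:
ΔKE = KE₂ - KE₁ = 4.4311 - 2.1208 = 2.3103 eV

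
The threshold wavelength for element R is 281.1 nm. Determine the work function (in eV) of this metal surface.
4.41 eV

At the threshold wavelength, photon energy equals work function:
φ = hc/λ₀

Calculating:
φ = (6.626×10⁻³⁴ J·s)(3×10⁸ m/s) / (281.1×10⁻⁹ m)
φ = 4.41 eV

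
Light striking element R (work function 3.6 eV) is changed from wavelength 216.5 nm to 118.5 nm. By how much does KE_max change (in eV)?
4.7360 eV

Using Einstein's equation: KE_max = hc/λ - φ

For λ₁ = 216.5 nm:
KE₁ = hc/λ₁ - φ = 5.7268 - 3.6 = 2.1268 eV

For λ₂ = 118.5 nm:
KE₂ = hc/λ₂ - φ = 10.4628 - 3.6 = 6.8628 eV

Change in KE:
ΔKE = KE₂ - KE₁ = 6.8628 - 2.1268 = 4.7360 eV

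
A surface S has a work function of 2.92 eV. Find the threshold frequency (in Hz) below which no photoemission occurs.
7.0605e+14 Hz

The threshold frequency is when the photon energy equals the work function:
hf₀ = φ

Solving for f₀:
f₀ = φ/h = (2.92 eV × 1.602×10⁻¹⁹ J/eV) / (6.626×10⁻³⁴ J·s)
f₀ = 7.0605e+14 Hz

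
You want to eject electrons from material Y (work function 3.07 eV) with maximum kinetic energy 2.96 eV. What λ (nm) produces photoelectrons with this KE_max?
205.61 nm

From Einstein's equation: KE_max = hc/λ - φ

Rearranging for λ:
hc/λ = KE_max + φ
λ = hc/(KE_max + φ)

Required photon energy:
E_photon = KE_max + φ = 2.96 + 3.07 = 6.03 eV

Required wavelength:
λ = hc/E_photon = (6.626×10⁻³⁴)(3×10⁸) / (6.03 × 1.602×10⁻¹⁹)
λ = 205.61 nm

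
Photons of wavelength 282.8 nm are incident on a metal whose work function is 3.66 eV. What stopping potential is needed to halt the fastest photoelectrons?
0.7242 V

The stopping potential V_s satisfies: eV_s = KE_max

First, find KE_max using Einstein's equation:
E_photon = hc/λ = 4.3842 eV
KE_max = E_photon - φ = 4.3842 - 3.66 = 0.7242 eV

Since eV_s = KE_max:
V_s = KE_max/e = 0.7242 V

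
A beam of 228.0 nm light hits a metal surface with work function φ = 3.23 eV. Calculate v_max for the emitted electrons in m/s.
8.8128e+05 m/s

First, find the maximum kinetic energy:
E_photon = hc/λ = 5.4379 eV
KE_max = E_photon - φ = 5.4379 - 3.23 = 2.2079 eV

Convert to Joules: KE_max = 2.2079 × 1.602×10⁻¹⁹ J = 3.5375e-19 J

Then use KE = ½mv² to find velocity:
v = √(2·KE/m) = √(2 × 3.5375e-19 J / 9.109e-31 kg)
v = 8.8128e+05 m/s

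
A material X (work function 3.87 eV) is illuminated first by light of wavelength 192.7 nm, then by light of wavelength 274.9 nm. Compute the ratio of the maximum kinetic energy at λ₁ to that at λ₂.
4.0054

Using Einstein's equation: KE_max = hc/λ - φ

For λ₁ = 192.7 nm:
E₁ = hc/λ₁ = 6.4341 eV
KE₁ = E₁ - φ = 6.4341 - 3.87 = 2.5641 eV

For λ₂ = 274.9 nm:
E₂ = hc/λ₂ = 4.5102 eV
KE₂ = E₂ - φ = 4.5102 - 3.87 = 0.6402 eV

Ratio: KE₁/KE₂ = 2.5641/0.6402 = 4.0054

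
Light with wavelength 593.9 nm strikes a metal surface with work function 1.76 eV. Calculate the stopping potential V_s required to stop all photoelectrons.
0.3276 V

The stopping potential V_s satisfies: eV_s = KE_max

First, find KE_max using Einstein's equation:
E_photon = hc/λ = 2.0876 eV
KE_max = E_photon - φ = 2.0876 - 1.76 = 0.3276 eV

Since eV_s = KE_max:
V_s = KE_max/e = 0.3276 V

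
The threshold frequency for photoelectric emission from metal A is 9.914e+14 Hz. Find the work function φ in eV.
4.10 eV

At the threshold frequency, photon energy equals work function:
φ = hf₀

Calculating:
φ = (6.626×10⁻³⁴ J·s)(9.914e+14 Hz)
φ = 4.10 eV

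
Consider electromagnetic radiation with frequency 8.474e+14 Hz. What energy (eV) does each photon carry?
3.5046 eV

Using E = hf:

E = hf = (6.626×10⁻³⁴ J·s)(8.474e+14 Hz)
E = 3.5046 eV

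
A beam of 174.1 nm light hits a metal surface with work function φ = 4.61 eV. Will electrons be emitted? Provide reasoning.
Yes

For photoemission, the photon energy must exceed the work function.

Photon energy: E = hc/λ = 7.1214 eV
Work function: φ = 4.61 eV

Since E_photon (7.1214 eV) > φ (4.61 eV), photoemission WILL occur.
The threshold wavelength is λ₀ = hc/φ = 268.9 nm.
Since 174.1 nm < 268.9 nm, the light has sufficient energy.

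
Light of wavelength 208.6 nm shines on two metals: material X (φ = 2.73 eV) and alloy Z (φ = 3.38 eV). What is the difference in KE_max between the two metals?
0.6500 eV

Using KE_max = hc/λ - φ for each metal:

Photon energy: E = hc/λ = 5.9436 eV

For material X (φ₁ = 2.73 eV):
KE₁ = E - φ₁ = 5.9436 - 2.73 = 3.2136 eV

For alloy Z (φ₂ = 3.38 eV):
KE₂ = E - φ₂ = 5.9436 - 3.38 = 2.5636 eV

Difference:
ΔKE = KE₁ - KE₂ = 3.2136 - 2.5636 = 0.6500 eV

Note: The difference equals the difference in work functions: 3.38 - 2.73 = 0.65 eV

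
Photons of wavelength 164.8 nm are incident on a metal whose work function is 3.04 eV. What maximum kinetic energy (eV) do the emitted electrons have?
4.4833 eV

Using Einstein's photoelectric equation: KE_max = hf - φ = hc/λ - φ

First, calculate the photon energy:
E_photon = hc/λ = (6.626×10⁻³⁴ J·s)(3×10⁸ m/s) / (164.8×10⁻⁹ m)
E_photon = 7.5233 eV

Then, the maximum kinetic energy:
KE_max = E_photon - φ = 7.5233 eV - 3.04 eV = 4.4833 eV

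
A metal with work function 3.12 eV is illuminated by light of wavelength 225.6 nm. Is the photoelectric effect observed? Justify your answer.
Yes

For photoemission, the photon energy must exceed the work function.

Photon energy: E = hc/λ = 5.4958 eV
Work function: φ = 3.12 eV

Since E_photon (5.4958 eV) > φ (3.12 eV), photoemission WILL occur.
The threshold wavelength is λ₀ = hc/φ = 397.4 nm.
Since 225.6 nm < 397.4 nm, the light has sufficient energy.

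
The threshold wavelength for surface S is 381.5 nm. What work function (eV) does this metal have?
3.25 eV

At the threshold wavelength, photon energy equals work function:
φ = hc/λ₀

Calculating:
φ = (6.626×10⁻³⁴ J·s)(3×10⁸ m/s) / (381.5×10⁻⁹ m)
φ = 3.25 eV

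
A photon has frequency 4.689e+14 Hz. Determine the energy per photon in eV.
1.9392 eV

Using E = hf:

E = hf = (6.626×10⁻³⁴ J·s)(4.689e+14 Hz)
E = 1.9392 eV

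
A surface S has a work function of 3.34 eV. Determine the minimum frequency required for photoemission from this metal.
8.0761e+14 Hz

The threshold frequency is when the photon energy equals the work function:
hf₀ = φ

Solving for f₀:
f₀ = φ/h = (3.34 eV × 1.602×10⁻¹⁹ J/eV) / (6.626×10⁻³⁴ J·s)
f₀ = 8.0761e+14 Hz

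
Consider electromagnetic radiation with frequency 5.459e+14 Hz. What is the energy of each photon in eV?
2.2577 eV

Using E = hf:

E = hf = (6.626×10⁻³⁴ J·s)(5.459e+14 Hz)
E = 2.2577 eV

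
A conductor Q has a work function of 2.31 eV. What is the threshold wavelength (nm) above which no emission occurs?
536.73 nm

The threshold wavelength is when the photon energy equals the work function:
hc/λ₀ = φ

Solving for λ₀:
λ₀ = hc/φ = (6.626×10⁻³⁴ J·s)(3×10⁸ m/s) / (2.31 eV × 1.602×10⁻¹⁹ J/eV)
λ₀ = 536.73 nm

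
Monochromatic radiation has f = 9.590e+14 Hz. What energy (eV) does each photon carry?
3.9661 eV

Using E = hf:

E = hf = (6.626×10⁻³⁴ J·s)(9.590e+14 Hz)
E = 3.9661 eV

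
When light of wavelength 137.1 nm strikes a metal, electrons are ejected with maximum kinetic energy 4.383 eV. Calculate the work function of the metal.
4.66 eV

From Einstein's photoelectric equation: KE_max = hf - φ = hc/λ - φ

Rearranging for φ:
φ = hc/λ - KE_max

Calculate photon energy:
E_photon = hc/λ = 9.0433 eV

Therefore:
φ = 9.0433 - 4.383 = 4.66 eV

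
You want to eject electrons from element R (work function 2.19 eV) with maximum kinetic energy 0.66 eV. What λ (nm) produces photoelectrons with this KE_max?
435.03 nm

From Einstein's equation: KE_max = hc/λ - φ

Rearranging for λ:
hc/λ = KE_max + φ
λ = hc/(KE_max + φ)

Required photon energy:
E_photon = KE_max + φ = 0.66 + 2.19 = 2.85 eV

Required wavelength:
λ = hc/E_photon = (6.626×10⁻³⁴)(3×10⁸) / (2.85 × 1.602×10⁻¹⁹)
λ = 435.03 nm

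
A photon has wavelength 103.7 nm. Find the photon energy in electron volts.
11.9560 eV

Using E = hf = hc/λ:

E = hc/λ = (6.626×10⁻³⁴ J·s)(3×10⁸ m/s) / (103.7×10⁻⁹ m)
E = 11.9560 eV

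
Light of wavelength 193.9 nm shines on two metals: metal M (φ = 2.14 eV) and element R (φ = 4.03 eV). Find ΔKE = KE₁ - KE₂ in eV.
1.8900 eV

Using KE_max = hc/λ - φ for each metal:

Photon energy: E = hc/λ = 6.3942 eV

For metal M (φ₁ = 2.14 eV):
KE₁ = E - φ₁ = 6.3942 - 2.14 = 4.2542 eV

For element R (φ₂ = 4.03 eV):
KE₂ = E - φ₂ = 6.3942 - 4.03 = 2.3642 eV

Difference:
ΔKE = KE₁ - KE₂ = 4.2542 - 2.3642 = 1.8900 eV

Note: The difference equals the difference in work functions: 4.03 - 2.14 = 1.89 eV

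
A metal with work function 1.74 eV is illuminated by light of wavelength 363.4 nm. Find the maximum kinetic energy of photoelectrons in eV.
1.6718 eV

Using Einstein's photoelectric equation: KE_max = hf - φ = hc/λ - φ

First, calculate the photon energy:
E_photon = hc/λ = (6.626×10⁻³⁴ J·s)(3×10⁸ m/s) / (363.4×10⁻⁹ m)
E_photon = 3.4118 eV

Then, the maximum kinetic energy:
KE_max = E_photon - φ = 3.4118 eV - 1.74 eV = 1.6718 eV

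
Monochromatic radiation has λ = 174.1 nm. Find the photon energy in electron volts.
7.1214 eV

Using E = hf = hc/λ:

E = hc/λ = (6.626×10⁻³⁴ J·s)(3×10⁸ m/s) / (174.1×10⁻⁹ m)
E = 7.1214 eV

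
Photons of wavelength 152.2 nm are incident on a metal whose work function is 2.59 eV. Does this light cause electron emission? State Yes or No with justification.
Yes

For photoemission, the photon energy must exceed the work function.

Photon energy: E = hc/λ = 8.1461 eV
Work function: φ = 2.59 eV

Since E_photon (8.1461 eV) > φ (2.59 eV), photoemission WILL occur.
The threshold wavelength is λ₀ = hc/φ = 478.7 nm.
Since 152.2 nm < 478.7 nm, the light has sufficient energy.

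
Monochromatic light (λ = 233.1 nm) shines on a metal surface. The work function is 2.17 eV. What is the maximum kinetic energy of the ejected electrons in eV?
3.1489 eV

Using Einstein's photoelectric equation: KE_max = hf - φ = hc/λ - φ

First, calculate the photon energy:
E_photon = hc/λ = (6.626×10⁻³⁴ J·s)(3×10⁸ m/s) / (233.1×10⁻⁹ m)
E_photon = 5.3189 eV

Then, the maximum kinetic energy:
KE_max = E_photon - φ = 5.3189 eV - 2.17 eV = 3.1489 eV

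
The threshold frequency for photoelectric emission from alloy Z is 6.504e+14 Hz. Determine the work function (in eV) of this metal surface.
2.69 eV

At the threshold frequency, photon energy equals work function:
φ = hf₀

Calculating:
φ = (6.626×10⁻³⁴ J·s)(6.504e+14 Hz)
φ = 2.69 eV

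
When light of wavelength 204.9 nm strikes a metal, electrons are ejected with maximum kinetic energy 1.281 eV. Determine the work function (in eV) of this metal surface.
4.77 eV

From Einstein's photoelectric equation: KE_max = hf - φ = hc/λ - φ

Rearranging for φ:
φ = hc/λ - KE_max

Calculate photon energy:
E_photon = hc/λ = 6.0510 eV

Therefore:
φ = 6.0510 - 1.281 = 4.77 eV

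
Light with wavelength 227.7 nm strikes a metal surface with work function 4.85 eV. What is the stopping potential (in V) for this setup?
0.5951 V

The stopping potential V_s satisfies: eV_s = KE_max

First, find KE_max using Einstein's equation:
E_photon = hc/λ = 5.4451 eV
KE_max = E_photon - φ = 5.4451 - 4.85 = 0.5951 eV

Since eV_s = KE_max:
V_s = KE_max/e = 0.5951 V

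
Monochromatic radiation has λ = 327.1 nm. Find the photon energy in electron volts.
3.7904 eV

Using E = hf = hc/λ:

E = hc/λ = (6.626×10⁻³⁴ J·s)(3×10⁸ m/s) / (327.1×10⁻⁹ m)
E = 3.7904 eV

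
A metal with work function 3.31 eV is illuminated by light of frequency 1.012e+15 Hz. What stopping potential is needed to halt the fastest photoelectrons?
0.8753 V

The stopping potential V_s satisfies: eV_s = KE_max

First, find KE_max using Einstein's equation:
E_photon = hf = (6.626×10⁻³⁴ J·s)(1.012e+15 Hz) = 4.1853 eV
KE_max = E_photon - φ = 4.1853 - 3.31 = 0.8753 eV

Since eV_s = KE_max:
V_s = KE_max/e = 0.8753 V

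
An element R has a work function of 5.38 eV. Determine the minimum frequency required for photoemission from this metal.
1.3009e+15 Hz

The threshold frequency is when the photon energy equals the work function:
hf₀ = φ

Solving for f₀:
f₀ = φ/h = (5.38 eV × 1.602×10⁻¹⁹ J/eV) / (6.626×10⁻³⁴ J·s)
f₀ = 1.3009e+15 Hz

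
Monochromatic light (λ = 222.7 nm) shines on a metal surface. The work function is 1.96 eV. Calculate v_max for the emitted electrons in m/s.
1.1265e+06 m/s

First, find the maximum kinetic energy:
E_photon = hc/λ = 5.5673 eV
KE_max = E_photon - φ = 5.5673 - 1.96 = 3.6073 eV

Convert to Joules: KE_max = 3.6073 × 1.602×10⁻¹⁹ J = 5.7796e-19 J

Then use KE = ½mv² to find velocity:
v = √(2·KE/m) = √(2 × 5.7796e-19 J / 9.109e-31 kg)
v = 1.1265e+06 m/s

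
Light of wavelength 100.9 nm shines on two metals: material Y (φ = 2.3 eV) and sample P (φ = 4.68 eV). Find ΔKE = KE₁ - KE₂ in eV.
2.3800 eV

Using KE_max = hc/λ - φ for each metal:

Photon energy: E = hc/λ = 12.2878 eV

For material Y (φ₁ = 2.3 eV):
KE₁ = E - φ₁ = 12.2878 - 2.3 = 9.9878 eV

For sample P (φ₂ = 4.68 eV):
KE₂ = E - φ₂ = 12.2878 - 4.68 = 7.6078 eV

Difference:
ΔKE = KE₁ - KE₂ = 9.9878 - 7.6078 = 2.3800 eV

Note: The difference equals the difference in work functions: 4.68 - 2.3 = 2.38 eV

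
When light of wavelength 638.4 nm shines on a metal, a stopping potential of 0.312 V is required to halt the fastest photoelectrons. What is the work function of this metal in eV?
1.63 eV

The stopping potential gives the maximum kinetic energy: KE_max = eV_s = 0.312 eV

From Einstein's photoelectric equation: KE_max = hc/λ - φ
Rearranging: φ = hc/λ - KE_max

Calculate photon energy:
E_photon = hc/λ = (6.626×10⁻³⁴ J·s)(3×10⁸ m/s) / (638.4×10⁻⁹ m) = 1.9421 eV

Therefore:
φ = 1.9421 - 0.312 = 1.63 eV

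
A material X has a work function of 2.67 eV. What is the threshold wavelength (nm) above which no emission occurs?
464.36 nm

The threshold wavelength is when the photon energy equals the work function:
hc/λ₀ = φ

Solving for λ₀:
λ₀ = hc/φ = (6.626×10⁻³⁴ J·s)(3×10⁸ m/s) / (2.67 eV × 1.602×10⁻¹⁹ J/eV)
λ₀ = 464.36 nm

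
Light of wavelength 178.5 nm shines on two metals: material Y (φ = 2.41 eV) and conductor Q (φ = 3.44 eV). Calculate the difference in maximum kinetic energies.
1.0300 eV

Using KE_max = hc/λ - φ for each metal:

Photon energy: E = hc/λ = 6.9459 eV

For material Y (φ₁ = 2.41 eV):
KE₁ = E - φ₁ = 6.9459 - 2.41 = 4.5359 eV

For conductor Q (φ₂ = 3.44 eV):
KE₂ = E - φ₂ = 6.9459 - 3.44 = 3.5059 eV

Difference:
ΔKE = KE₁ - KE₂ = 4.5359 - 3.5059 = 1.0300 eV

Note: The difference equals the difference in work functions: 3.44 - 2.41 = 1.03 eV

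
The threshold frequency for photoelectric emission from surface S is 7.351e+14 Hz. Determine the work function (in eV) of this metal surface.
3.04 eV

At the threshold frequency, photon energy equals work function:
φ = hf₀

Calculating:
φ = (6.626×10⁻³⁴ J·s)(7.351e+14 Hz)
φ = 3.04 eV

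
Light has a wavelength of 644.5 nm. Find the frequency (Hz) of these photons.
4.6516e+14 Hz

Using the wave equation: c = fλ

Solving for frequency:
f = c/λ = (3×10⁸ m/s) / (644.5×10⁻⁹ m)
f = 4.6516e+14 Hz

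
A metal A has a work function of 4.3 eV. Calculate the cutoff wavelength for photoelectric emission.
288.34 nm

The threshold wavelength is when the photon energy equals the work function:
hc/λ₀ = φ

Solving for λ₀:
λ₀ = hc/φ = (6.626×10⁻³⁴ J·s)(3×10⁸ m/s) / (4.3 eV × 1.602×10⁻¹⁹ J/eV)
λ₀ = 288.34 nm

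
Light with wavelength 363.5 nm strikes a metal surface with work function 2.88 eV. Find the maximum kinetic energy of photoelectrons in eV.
0.5308 eV

Using Einstein's photoelectric equation: KE_max = hf - φ = hc/λ - φ

First, calculate the photon energy:
E_photon = hc/λ = (6.626×10⁻³⁴ J·s)(3×10⁸ m/s) / (363.5×10⁻⁹ m)
E_photon = 3.4108 eV

Then, the maximum kinetic energy:
KE_max = E_photon - φ = 3.4108 eV - 2.88 eV = 0.5308 eV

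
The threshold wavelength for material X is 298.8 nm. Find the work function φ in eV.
4.15 eV

At the threshold wavelength, photon energy equals work function:
φ = hc/λ₀

Calculating:
φ = (6.626×10⁻³⁴ J·s)(3×10⁸ m/s) / (298.8×10⁻⁹ m)
φ = 4.15 eV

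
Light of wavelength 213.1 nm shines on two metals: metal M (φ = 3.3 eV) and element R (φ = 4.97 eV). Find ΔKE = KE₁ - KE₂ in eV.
1.6700 eV

Using KE_max = hc/λ - φ for each metal:

Photon energy: E = hc/λ = 5.8181 eV

For metal M (φ₁ = 3.3 eV):
KE₁ = E - φ₁ = 5.8181 - 3.3 = 2.5181 eV

For element R (φ₂ = 4.97 eV):
KE₂ = E - φ₂ = 5.8181 - 4.97 = 0.8481 eV

Difference:
ΔKE = KE₁ - KE₂ = 2.5181 - 0.8481 = 1.6700 eV

Note: The difference equals the difference in work functions: 4.97 - 3.3 = 1.67 eV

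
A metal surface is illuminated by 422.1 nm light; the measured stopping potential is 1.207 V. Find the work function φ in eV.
1.73 eV

The stopping potential gives the maximum kinetic energy: KE_max = eV_s = 1.207 eV

From Einstein's photoelectric equation: KE_max = hc/λ - φ
Rearranging: φ = hc/λ - KE_max

Calculate photon energy:
E_photon = hc/λ = (6.626×10⁻³⁴ J·s)(3×10⁸ m/s) / (422.1×10⁻⁹ m) = 2.9373 eV

Therefore:
φ = 2.9373 - 1.207 = 1.73 eV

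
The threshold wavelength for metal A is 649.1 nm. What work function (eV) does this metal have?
1.91 eV

At the threshold wavelength, photon energy equals work function:
φ = hc/λ₀

Calculating:
φ = (6.626×10⁻³⁴ J·s)(3×10⁸ m/s) / (649.1×10⁻⁹ m)
φ = 1.91 eV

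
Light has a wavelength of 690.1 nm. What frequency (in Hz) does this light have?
4.3442e+14 Hz

Using the wave equation: c = fλ

Solving for frequency:
f = c/λ = (3×10⁸ m/s) / (690.1×10⁻⁹ m)
f = 4.3442e+14 Hz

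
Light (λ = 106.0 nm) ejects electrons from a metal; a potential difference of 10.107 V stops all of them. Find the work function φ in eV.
1.59 eV

The stopping potential gives the maximum kinetic energy: KE_max = eV_s = 10.107 eV

From Einstein's photoelectric equation: KE_max = hc/λ - φ
Rearranging: φ = hc/λ - KE_max

Calculate photon energy:
E_photon = hc/λ = (6.626×10⁻³⁴ J·s)(3×10⁸ m/s) / (106.0×10⁻⁹ m) = 11.6966 eV

Therefore:
φ = 11.6966 - 10.107 = 1.59 eV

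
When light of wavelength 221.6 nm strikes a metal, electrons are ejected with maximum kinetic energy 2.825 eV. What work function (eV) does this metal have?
2.77 eV

From Einstein's photoelectric equation: KE_max = hf - φ = hc/λ - φ

Rearranging for φ:
φ = hc/λ - KE_max

Calculate photon energy:
E_photon = hc/λ = 5.5950 eV

Therefore:
φ = 5.5950 - 2.825 = 2.77 eV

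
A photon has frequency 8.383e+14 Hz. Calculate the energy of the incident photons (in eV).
3.4669 eV

Using E = hf:

E = hf = (6.626×10⁻³⁴ J·s)(8.383e+14 Hz)
E = 3.4669 eV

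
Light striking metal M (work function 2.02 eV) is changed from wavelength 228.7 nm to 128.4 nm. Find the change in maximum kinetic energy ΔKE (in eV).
4.2348 eV

Using Einstein's equation: KE_max = hc/λ - φ

For λ₁ = 228.7 nm:
KE₁ = hc/λ₁ - φ = 5.4213 - 2.02 = 3.4013 eV

For λ₂ = 128.4 nm:
KE₂ = hc/λ₂ - φ = 9.6561 - 2.02 = 7.6361 eV

Change in KE:
ΔKE = KE₂ - KE₁ = 7.6361 - 3.4013 = 4.2348 eV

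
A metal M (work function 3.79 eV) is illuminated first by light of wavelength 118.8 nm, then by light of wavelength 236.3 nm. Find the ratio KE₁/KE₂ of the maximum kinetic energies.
4.5620

Using Einstein's equation: KE_max = hc/λ - φ

For λ₁ = 118.8 nm:
E₁ = hc/λ₁ = 10.4364 eV
KE₁ = E₁ - φ = 10.4364 - 3.79 = 6.6464 eV

For λ₂ = 236.3 nm:
E₂ = hc/λ₂ = 5.2469 eV
KE₂ = E₂ - φ = 5.2469 - 3.79 = 1.4569 eV

Ratio: KE₁/KE₂ = 6.6464/1.4569 = 4.5620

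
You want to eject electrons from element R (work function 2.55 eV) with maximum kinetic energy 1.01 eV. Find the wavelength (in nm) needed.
348.27 nm

From Einstein's equation: KE_max = hc/λ - φ

Rearranging for λ:
hc/λ = KE_max + φ
λ = hc/(KE_max + φ)

Required photon energy:
E_photon = KE_max + φ = 1.01 + 2.55 = 3.56 eV

Required wavelength:
λ = hc/E_photon = (6.626×10⁻³⁴)(3×10⁸) / (3.56 × 1.602×10⁻¹⁹)
λ = 348.27 nm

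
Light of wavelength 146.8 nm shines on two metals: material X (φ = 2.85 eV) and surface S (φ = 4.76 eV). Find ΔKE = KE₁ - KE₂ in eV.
1.9100 eV

Using KE_max = hc/λ - φ for each metal:

Photon energy: E = hc/λ = 8.4458 eV

For material X (φ₁ = 2.85 eV):
KE₁ = E - φ₁ = 8.4458 - 2.85 = 5.5958 eV

For surface S (φ₂ = 4.76 eV):
KE₂ = E - φ₂ = 8.4458 - 4.76 = 3.6858 eV

Difference:
ΔKE = KE₁ - KE₂ = 5.5958 - 3.6858 = 1.9100 eV

Note: The difference equals the difference in work functions: 4.76 - 2.85 = 1.91 eV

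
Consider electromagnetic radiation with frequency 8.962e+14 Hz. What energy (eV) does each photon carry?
3.7064 eV

Using E = hf:

E = hf = (6.626×10⁻³⁴ J·s)(8.962e+14 Hz)
E = 3.7064 eV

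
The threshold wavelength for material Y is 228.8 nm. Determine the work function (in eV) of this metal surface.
5.42 eV

At the threshold wavelength, photon energy equals work function:
φ = hc/λ₀

Calculating:
φ = (6.626×10⁻³⁴ J·s)(3×10⁸ m/s) / (228.8×10⁻⁹ m)
φ = 5.42 eV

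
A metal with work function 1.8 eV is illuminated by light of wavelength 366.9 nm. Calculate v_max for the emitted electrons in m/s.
7.4533e+05 m/s

First, find the maximum kinetic energy:
E_photon = hc/λ = 3.3792 eV
KE_max = E_photon - φ = 3.3792 - 1.8 = 1.5792 eV

Convert to Joules: KE_max = 1.5792 × 1.602×10⁻¹⁹ J = 2.5302e-19 J

Then use KE = ½mv² to find velocity:
v = √(2·KE/m) = √(2 × 2.5302e-19 J / 9.109e-31 kg)
v = 7.4533e+05 m/s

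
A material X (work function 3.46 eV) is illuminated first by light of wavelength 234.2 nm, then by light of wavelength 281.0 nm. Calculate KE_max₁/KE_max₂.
1.9259

Using Einstein's equation: KE_max = hc/λ - φ

For λ₁ = 234.2 nm:
E₁ = hc/λ₁ = 5.2939 eV
KE₁ = E₁ - φ = 5.2939 - 3.46 = 1.8339 eV

For λ₂ = 281.0 nm:
E₂ = hc/λ₂ = 4.4122 eV
KE₂ = E₂ - φ = 4.4122 - 3.46 = 0.9522 eV

Ratio: KE₁/KE₂ = 1.8339/0.9522 = 1.9259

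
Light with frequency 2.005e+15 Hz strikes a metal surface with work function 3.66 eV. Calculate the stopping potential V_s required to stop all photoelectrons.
4.6320 V

The stopping potential V_s satisfies: eV_s = KE_max

First, find KE_max using Einstein's equation:
E_photon = hf = (6.626×10⁻³⁴ J·s)(2.005e+15 Hz) = 8.2920 eV
KE_max = E_photon - φ = 8.2920 - 3.66 = 4.6320 eV

Since eV_s = KE_max:
V_s = KE_max/e = 4.6320 V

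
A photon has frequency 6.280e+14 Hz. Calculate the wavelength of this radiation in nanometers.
477.38 nm

Using the wave equation: c = fλ

Solving for wavelength:
λ = c/f = (3×10⁸ m/s) / (6.280e+14 Hz)
λ = 477.38 nm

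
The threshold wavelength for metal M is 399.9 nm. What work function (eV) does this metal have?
3.10 eV

At the threshold wavelength, photon energy equals work function:
φ = hc/λ₀

Calculating:
φ = (6.626×10⁻³⁴ J·s)(3×10⁸ m/s) / (399.9×10⁻⁹ m)
φ = 3.10 eV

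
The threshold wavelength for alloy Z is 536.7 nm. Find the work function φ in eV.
2.31 eV

At the threshold wavelength, photon energy equals work function:
φ = hc/λ₀

Calculating:
φ = (6.626×10⁻³⁴ J·s)(3×10⁸ m/s) / (536.7×10⁻⁹ m)
φ = 2.31 eV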